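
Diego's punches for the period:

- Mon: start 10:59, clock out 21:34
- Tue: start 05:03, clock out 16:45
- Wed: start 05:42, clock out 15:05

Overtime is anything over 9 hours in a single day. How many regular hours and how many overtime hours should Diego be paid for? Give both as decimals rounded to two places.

Mon: 10:59–21:34 = 10 h 35 min
Tue: 05:03–16:45 = 11 h 42 min
Wed: 05:42–15:05 = 9 h 23 min
Mon reg 9 h 0 min / OT 1 h 35 min; Tue reg 9 h 0 min / OT 2 h 42 min; Wed reg 9 h 0 min / OT 0 h 23 min.
Totals: regular 27 h 0 min, overtime 4 h 40 min.

Regular 27.00 hours, overtime 4.67 hours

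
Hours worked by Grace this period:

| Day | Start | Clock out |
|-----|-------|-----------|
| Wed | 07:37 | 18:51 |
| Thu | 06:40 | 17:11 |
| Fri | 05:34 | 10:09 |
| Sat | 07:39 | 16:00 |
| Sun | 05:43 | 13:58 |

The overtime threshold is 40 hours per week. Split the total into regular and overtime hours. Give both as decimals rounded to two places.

Wed: 07:37–18:51 = 11 h 14 min
Thu: 06:40–17:11 = 10 h 31 min
Fri: 05:34–10:09 = 4 h 35 min
Sat: 07:39–16:00 = 8 h 21 min
Sun: 05:43–13:58 = 8 h 15 min
Total worked: 42 h 56 min = 42.93 h.
Threshold 40 h → overtime 2 h 56 min, regular 40 h 0 min.

Regular 40.00 hours, overtime 2.93 hours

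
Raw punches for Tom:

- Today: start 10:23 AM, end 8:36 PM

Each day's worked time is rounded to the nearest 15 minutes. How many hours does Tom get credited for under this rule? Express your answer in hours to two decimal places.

10.25 hours

Today: 10:23 AM–8:36 PM = 10 h 13 min → rounds to 10 h 15 min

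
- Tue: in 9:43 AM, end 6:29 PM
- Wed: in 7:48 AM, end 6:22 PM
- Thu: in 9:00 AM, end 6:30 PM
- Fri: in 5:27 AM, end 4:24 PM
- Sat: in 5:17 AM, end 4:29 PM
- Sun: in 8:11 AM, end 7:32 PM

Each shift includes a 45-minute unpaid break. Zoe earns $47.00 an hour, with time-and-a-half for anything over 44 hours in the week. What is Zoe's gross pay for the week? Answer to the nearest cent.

Tue: 9:43 AM–6:29 PM = 8 h 46 min; less 45 min break → 8 h 1 min
Wed: 7:48 AM–6:22 PM = 10 h 34 min; less 45 min break → 9 h 49 min
Thu: 9:00 AM–6:30 PM = 9 h 30 min; less 45 min break → 8 h 45 min
Fri: 5:27 AM–4:24 PM = 10 h 57 min; less 45 min break → 10 h 12 min
Sat: 5:17 AM–4:29 PM = 11 h 12 min; less 45 min break → 10 h 27 min
Sun: 8:11 AM–7:32 PM = 11 h 21 min; less 45 min break → 10 h 36 min
Total worked: 57 h 50 min = 3470 min.
Regular 44 h 0 min = 2640 min at $47.00/h; overtime 13 h 50 min = 830 min at $70.50/h.
Pay = (2640 × $47.00 + 830 × $70.50) ÷ 60 = $3043.25.

$3043.25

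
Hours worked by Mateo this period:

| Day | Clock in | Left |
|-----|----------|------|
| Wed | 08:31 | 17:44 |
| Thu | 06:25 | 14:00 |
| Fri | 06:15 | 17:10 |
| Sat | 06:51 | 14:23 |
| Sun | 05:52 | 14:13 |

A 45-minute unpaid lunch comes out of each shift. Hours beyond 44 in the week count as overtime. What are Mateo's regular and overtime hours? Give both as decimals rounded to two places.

Wed: 08:31–17:44 = 9 h 13 min; less 45 min break → 8 h 28 min
Thu: 06:25–14:00 = 7 h 35 min; less 45 min break → 6 h 50 min
Fri: 06:15–17:10 = 10 h 55 min; less 45 min break → 10 h 10 min
Sat: 06:51–14:23 = 7 h 32 min; less 45 min break → 6 h 47 min
Sun: 05:52–14:13 = 8 h 21 min; less 45 min break → 7 h 36 min
Total worked: 39 h 51 min = 39.85 h.
Threshold 44 h → overtime 0 h 0 min, regular 39 h 51 min.

Regular 39.85 hours, overtime 0.00 hours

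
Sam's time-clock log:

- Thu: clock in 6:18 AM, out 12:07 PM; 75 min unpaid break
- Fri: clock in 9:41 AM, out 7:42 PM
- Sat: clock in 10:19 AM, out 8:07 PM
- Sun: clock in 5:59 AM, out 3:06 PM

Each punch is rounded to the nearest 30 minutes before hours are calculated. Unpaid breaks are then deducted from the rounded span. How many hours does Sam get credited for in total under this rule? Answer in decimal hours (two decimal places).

Thu: in 6:18 AM→6:30 AM, out 12:07 PM→12:00 PM; 5 h 30 min − 75 min = 4 h 15 min
Fri: in 9:41 AM→9:30 AM, out 7:42 PM→7:30 PM; 10 h 0 min
Sat: in 10:19 AM→10:30 AM, out 8:07 PM→8:00 PM; 9 h 30 min
Sun: in 5:59 AM→6:00 AM, out 3:06 PM→3:00 PM; 9 h 0 min
Total credited: 32 h 45 min.

32.75 hours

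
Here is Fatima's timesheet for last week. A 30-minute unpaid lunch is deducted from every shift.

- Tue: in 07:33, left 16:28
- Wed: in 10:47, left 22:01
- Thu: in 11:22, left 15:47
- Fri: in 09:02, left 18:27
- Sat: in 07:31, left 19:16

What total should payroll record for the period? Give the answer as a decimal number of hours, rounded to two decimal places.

43.23 hours

Tue: 07:33–16:28 = 8 h 55 min; less 30 min break → 8 h 25 min
Wed: 10:47–22:01 = 11 h 14 min; less 30 min break → 10 h 44 min
Thu: 11:22–15:47 = 4 h 25 min; less 30 min break → 3 h 55 min
Fri: 09:02–18:27 = 9 h 25 min; less 30 min break → 8 h 55 min
Sat: 07:31–19:16 = 11 h 45 min; less 30 min break → 11 h 15 min
Total: 8 h 25 min + 10 h 44 min + 3 h 55 min + 8 h 55 min + 11 h 15 min = 43 h 14 min.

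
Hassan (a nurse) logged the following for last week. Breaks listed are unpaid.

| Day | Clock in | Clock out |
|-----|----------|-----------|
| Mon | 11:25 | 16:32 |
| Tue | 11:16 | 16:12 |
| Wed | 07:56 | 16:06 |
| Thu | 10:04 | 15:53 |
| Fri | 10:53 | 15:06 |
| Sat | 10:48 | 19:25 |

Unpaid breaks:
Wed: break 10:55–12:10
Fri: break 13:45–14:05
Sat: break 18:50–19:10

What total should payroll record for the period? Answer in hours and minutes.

34 h 57 min

Mon: 11:25–16:32 = 5 h 7 min
Tue: 11:16–16:12 = 4 h 56 min
Wed: 07:56–16:06 = 8 h 10 min; less 75 min break → 6 h 55 min
Thu: 10:04–15:53 = 5 h 49 min
Fri: 10:53–15:06 = 4 h 13 min; less 20 min break → 3 h 53 min
Sat: 10:48–19:25 = 8 h 37 min; less 20 min break → 8 h 17 min
Total: 5 h 7 min + 4 h 56 min + 6 h 55 min + 5 h 49 min + 3 h 53 min + 8 h 17 min = 34 h 57 min.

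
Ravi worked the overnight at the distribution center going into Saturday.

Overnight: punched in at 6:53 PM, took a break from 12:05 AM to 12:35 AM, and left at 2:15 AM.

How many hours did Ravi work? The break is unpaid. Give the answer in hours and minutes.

6 h 52 min

Overnight: 6:53 PM → midnight = 5 h 7 min; midnight → 2:15 AM = 2 h 15 min; span 7 h 22 min; less 30 min break → 6 h 52 min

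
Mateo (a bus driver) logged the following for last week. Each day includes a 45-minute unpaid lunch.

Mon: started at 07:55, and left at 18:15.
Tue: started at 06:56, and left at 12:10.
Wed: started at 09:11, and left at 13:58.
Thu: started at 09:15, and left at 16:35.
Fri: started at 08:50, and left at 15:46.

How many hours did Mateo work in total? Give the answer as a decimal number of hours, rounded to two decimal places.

30.87 hours

Mon: 07:55–18:15 = 10 h 20 min; less 45 min break → 9 h 35 min
Tue: 06:56–12:10 = 5 h 14 min; less 45 min break → 4 h 29 min
Wed: 09:11–13:58 = 4 h 47 min; less 45 min break → 4 h 2 min
Thu: 09:15–16:35 = 7 h 20 min; less 45 min break → 6 h 35 min
Fri: 08:50–15:46 = 6 h 56 min; less 45 min break → 6 h 11 min
Total: 9 h 35 min + 4 h 29 min + 4 h 2 min + 6 h 35 min + 6 h 11 min = 30 h 52 min.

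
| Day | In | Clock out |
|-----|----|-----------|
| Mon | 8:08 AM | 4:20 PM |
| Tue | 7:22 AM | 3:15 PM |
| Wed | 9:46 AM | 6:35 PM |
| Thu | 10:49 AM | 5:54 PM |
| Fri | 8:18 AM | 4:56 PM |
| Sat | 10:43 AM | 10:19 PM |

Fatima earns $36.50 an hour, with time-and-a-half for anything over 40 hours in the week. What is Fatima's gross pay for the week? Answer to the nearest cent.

Mon: 8:08 AM–4:20 PM = 8 h 12 min
Tue: 7:22 AM–3:15 PM = 7 h 53 min
Wed: 9:46 AM–6:35 PM = 8 h 49 min
Thu: 10:49 AM–5:54 PM = 7 h 5 min
Fri: 8:18 AM–4:56 PM = 8 h 38 min
Sat: 10:43 AM–10:19 PM = 11 h 36 min
Total worked: 52 h 13 min = 3133 min.
Regular 40 h 0 min = 2400 min at $36.50/h; overtime 12 h 13 min = 733 min at $54.75/h.
Pay = (2400 × $36.50 + 733 × $54.75) ÷ 60 = $2128.86.

$2128.86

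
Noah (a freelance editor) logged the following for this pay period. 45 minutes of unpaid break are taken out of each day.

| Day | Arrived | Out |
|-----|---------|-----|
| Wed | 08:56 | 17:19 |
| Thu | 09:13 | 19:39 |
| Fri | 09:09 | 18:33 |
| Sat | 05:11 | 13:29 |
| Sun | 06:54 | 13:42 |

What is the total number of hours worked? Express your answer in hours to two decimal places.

39.57 hours

Wed: 08:56–17:19 = 8 h 23 min; less 45 min break → 7 h 38 min
Thu: 09:13–19:39 = 10 h 26 min; less 45 min break → 9 h 41 min
Fri: 09:09–18:33 = 9 h 24 min; less 45 min break → 8 h 39 min
Sat: 05:11–13:29 = 8 h 18 min; less 45 min break → 7 h 33 min
Sun: 06:54–13:42 = 6 h 48 min; less 45 min break → 6 h 3 min
Total: 7 h 38 min + 9 h 41 min + 8 h 39 min + 7 h 33 min + 6 h 3 min = 39 h 34 min.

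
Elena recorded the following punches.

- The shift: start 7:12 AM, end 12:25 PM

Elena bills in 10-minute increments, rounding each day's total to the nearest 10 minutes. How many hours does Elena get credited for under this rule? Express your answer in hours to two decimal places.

The shift: 7:12 AM–12:25 PM = 5 h 13 min → rounds to 5 h 10 min

5.17 hours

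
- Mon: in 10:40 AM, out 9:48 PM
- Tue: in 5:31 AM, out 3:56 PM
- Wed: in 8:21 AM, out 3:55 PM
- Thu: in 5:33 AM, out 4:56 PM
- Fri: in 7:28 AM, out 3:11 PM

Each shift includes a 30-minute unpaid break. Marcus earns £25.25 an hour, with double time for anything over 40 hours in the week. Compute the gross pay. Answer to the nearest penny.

£1298.69

Mon: 10:40 AM–9:48 PM = 11 h 8 min; less 30 min break → 10 h 38 min
Tue: 5:31 AM–3:56 PM = 10 h 25 min; less 30 min break → 9 h 55 min
Wed: 8:21 AM–3:55 PM = 7 h 34 min; less 30 min break → 7 h 4 min
Thu: 5:33 AM–4:56 PM = 11 h 23 min; less 30 min break → 10 h 53 min
Fri: 7:28 AM–3:11 PM = 7 h 43 min; less 30 min break → 7 h 13 min
Total worked: 45 h 43 min = 2743 min.
Regular 40 h 0 min = 2400 min at £25.25/h; overtime 5 h 43 min = 343 min at £50.50/h.
Pay = (2400 × £25.25 + 343 × £50.50) ÷ 60 = £1298.69.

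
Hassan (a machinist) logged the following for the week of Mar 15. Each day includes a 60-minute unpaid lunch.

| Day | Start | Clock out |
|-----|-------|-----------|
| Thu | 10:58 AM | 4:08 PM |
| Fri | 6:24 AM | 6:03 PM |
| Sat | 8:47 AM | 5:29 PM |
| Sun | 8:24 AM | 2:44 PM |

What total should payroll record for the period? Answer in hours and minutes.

27 h 51 min

Thu: 10:58 AM–4:08 PM = 5 h 10 min; less 60 min break → 4 h 10 min
Fri: 6:24 AM–6:03 PM = 11 h 39 min; less 60 min break → 10 h 39 min
Sat: 8:47 AM–5:29 PM = 8 h 42 min; less 60 min break → 7 h 42 min
Sun: 8:24 AM–2:44 PM = 6 h 20 min; less 60 min break → 5 h 20 min
Total: 4 h 10 min + 10 h 39 min + 7 h 42 min + 5 h 20 min = 27 h 51 min.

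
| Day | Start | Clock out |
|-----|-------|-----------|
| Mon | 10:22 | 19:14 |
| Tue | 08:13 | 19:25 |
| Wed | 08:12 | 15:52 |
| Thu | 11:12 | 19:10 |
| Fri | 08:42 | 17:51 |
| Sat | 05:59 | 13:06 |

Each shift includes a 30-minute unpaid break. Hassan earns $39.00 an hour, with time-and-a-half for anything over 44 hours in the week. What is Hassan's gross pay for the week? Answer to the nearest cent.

$2006.55

Mon: 10:22–19:14 = 8 h 52 min; less 30 min break → 8 h 22 min
Tue: 08:13–19:25 = 11 h 12 min; less 30 min break → 10 h 42 min
Wed: 08:12–15:52 = 7 h 40 min; less 30 min break → 7 h 10 min
Thu: 11:12–19:10 = 7 h 58 min; less 30 min break → 7 h 28 min
Fri: 08:42–17:51 = 9 h 9 min; less 30 min break → 8 h 39 min
Sat: 05:59–13:06 = 7 h 7 min; less 30 min break → 6 h 37 min
Total worked: 48 h 58 min = 2938 min.
Regular 44 h 0 min = 2640 min at $39.00/h; overtime 4 h 58 min = 298 min at $58.50/h.
Pay = (2640 × $39.00 + 298 × $58.50) ÷ 60 = $2006.55.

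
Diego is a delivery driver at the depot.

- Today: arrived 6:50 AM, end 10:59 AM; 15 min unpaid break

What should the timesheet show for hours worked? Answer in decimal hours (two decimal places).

Today: 6:50 AM–10:59 AM = 4 h 9 min; less 15 min break → 3 h 54 min

3.90 hours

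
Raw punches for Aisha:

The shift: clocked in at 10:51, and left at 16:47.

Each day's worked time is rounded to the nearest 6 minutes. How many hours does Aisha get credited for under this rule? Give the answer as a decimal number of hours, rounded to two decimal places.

The shift: 10:51–16:47 = 5 h 56 min → rounds to 5 h 54 min

5.90 hours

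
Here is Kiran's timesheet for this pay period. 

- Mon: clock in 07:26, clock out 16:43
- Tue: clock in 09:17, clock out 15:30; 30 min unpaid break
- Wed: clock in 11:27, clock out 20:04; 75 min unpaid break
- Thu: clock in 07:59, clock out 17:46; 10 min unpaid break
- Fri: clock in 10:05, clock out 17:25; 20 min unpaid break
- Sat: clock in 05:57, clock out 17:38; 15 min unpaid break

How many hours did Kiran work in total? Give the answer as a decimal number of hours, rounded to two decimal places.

50.42 hours

Mon: 07:26–16:43 = 9 h 17 min
Tue: 09:17–15:30 = 6 h 13 min; less 30 min break → 5 h 43 min
Wed: 11:27–20:04 = 8 h 37 min; less 75 min break → 7 h 22 min
Thu: 07:59–17:46 = 9 h 47 min; less 10 min break → 9 h 37 min
Fri: 10:05–17:25 = 7 h 20 min; less 20 min break → 7 h 0 min
Sat: 05:57–17:38 = 11 h 41 min; less 15 min break → 11 h 26 min
Total: 9 h 17 min + 5 h 43 min + 7 h 22 min + 9 h 37 min + 7 h 0 min + 11 h 26 min = 50 h 25 min.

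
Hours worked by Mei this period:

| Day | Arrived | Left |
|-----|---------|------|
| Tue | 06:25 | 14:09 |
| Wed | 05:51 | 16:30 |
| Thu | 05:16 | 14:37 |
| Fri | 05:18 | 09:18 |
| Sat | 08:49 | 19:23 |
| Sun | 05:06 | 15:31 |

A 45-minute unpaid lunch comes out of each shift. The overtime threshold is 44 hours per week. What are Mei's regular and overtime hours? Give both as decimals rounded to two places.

Regular 44.00 hours, overtime 4.22 hours

Tue: 06:25–14:09 = 7 h 44 min; less 45 min break → 6 h 59 min
Wed: 05:51–16:30 = 10 h 39 min; less 45 min break → 9 h 54 min
Thu: 05:16–14:37 = 9 h 21 min; less 45 min break → 8 h 36 min
Fri: 05:18–09:18 = 4 h 0 min; less 45 min break → 3 h 15 min
Sat: 08:49–19:23 = 10 h 34 min; less 45 min break → 9 h 49 min
Sun: 05:06–15:31 = 10 h 25 min; less 45 min break → 9 h 40 min
Total worked: 48 h 13 min = 48.22 h.
Threshold 44 h → overtime 4 h 13 min, regular 44 h 0 min.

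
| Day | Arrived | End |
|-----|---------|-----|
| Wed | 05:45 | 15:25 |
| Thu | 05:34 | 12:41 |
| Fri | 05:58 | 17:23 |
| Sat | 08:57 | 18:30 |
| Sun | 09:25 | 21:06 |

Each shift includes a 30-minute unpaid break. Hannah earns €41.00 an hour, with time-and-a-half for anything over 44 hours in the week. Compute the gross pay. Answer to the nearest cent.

€1984.40

Wed: 05:45–15:25 = 9 h 40 min; less 30 min break → 9 h 10 min
Thu: 05:34–12:41 = 7 h 7 min; less 30 min break → 6 h 37 min
Fri: 05:58–17:23 = 11 h 25 min; less 30 min break → 10 h 55 min
Sat: 08:57–18:30 = 9 h 33 min; less 30 min break → 9 h 3 min
Sun: 09:25–21:06 = 11 h 41 min; less 30 min break → 11 h 11 min
Total worked: 46 h 56 min = 2816 min.
Regular 44 h 0 min = 2640 min at €41.00/h; overtime 2 h 56 min = 176 min at €61.50/h.
Pay = (2640 × €41.00 + 176 × €61.50) ÷ 60 = €1984.40.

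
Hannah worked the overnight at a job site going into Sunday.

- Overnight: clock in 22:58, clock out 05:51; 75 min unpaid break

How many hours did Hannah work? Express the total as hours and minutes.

Overnight: 22:58 → midnight = 1 h 2 min; midnight → 05:51 = 5 h 51 min; span 6 h 53 min; less 75 min break → 5 h 38 min

5 h 38 min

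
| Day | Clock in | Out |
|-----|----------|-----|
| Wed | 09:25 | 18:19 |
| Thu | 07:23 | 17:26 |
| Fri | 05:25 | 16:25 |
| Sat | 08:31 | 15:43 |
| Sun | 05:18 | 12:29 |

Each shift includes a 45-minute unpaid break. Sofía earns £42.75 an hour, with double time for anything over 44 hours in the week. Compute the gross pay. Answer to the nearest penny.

£1734.94

Wed: 09:25–18:19 = 8 h 54 min; less 45 min break → 8 h 9 min
Thu: 07:23–17:26 = 10 h 3 min; less 45 min break → 9 h 18 min
Fri: 05:25–16:25 = 11 h 0 min; less 45 min break → 10 h 15 min
Sat: 08:31–15:43 = 7 h 12 min; less 45 min break → 6 h 27 min
Sun: 05:18–12:29 = 7 h 11 min; less 45 min break → 6 h 26 min
Total worked: 40 h 35 min = 2435 min.
Regular 40 h 35 min = 2435 min at £42.75/h; overtime 0 h 0 min = 0 min at £85.50/h.
Pay = (2435 × £42.75 + 0 × £85.50) ÷ 60 = £1734.94.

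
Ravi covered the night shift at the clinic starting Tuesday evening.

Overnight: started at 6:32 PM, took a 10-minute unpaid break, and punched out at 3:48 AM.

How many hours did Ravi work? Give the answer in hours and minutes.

9 h 6 min

Overnight: 6:32 PM → midnight = 5 h 28 min; midnight → 3:48 AM = 3 h 48 min; span 9 h 16 min; less 10 min break → 9 h 6 min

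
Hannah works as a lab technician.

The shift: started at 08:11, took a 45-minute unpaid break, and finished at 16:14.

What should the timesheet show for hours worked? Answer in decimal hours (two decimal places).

7.30 hours

The shift: 08:11–16:14 = 8 h 3 min; less 45 min break → 7 h 18 min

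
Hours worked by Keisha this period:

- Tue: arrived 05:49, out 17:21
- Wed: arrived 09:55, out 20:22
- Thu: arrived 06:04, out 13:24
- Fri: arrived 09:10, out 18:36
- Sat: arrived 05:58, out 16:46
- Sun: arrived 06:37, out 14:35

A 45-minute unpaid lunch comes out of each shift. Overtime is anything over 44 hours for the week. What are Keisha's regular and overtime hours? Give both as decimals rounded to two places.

Tue: 05:49–17:21 = 11 h 32 min; less 45 min break → 10 h 47 min
Wed: 09:55–20:22 = 10 h 27 min; less 45 min break → 9 h 42 min
Thu: 06:04–13:24 = 7 h 20 min; less 45 min break → 6 h 35 min
Fri: 09:10–18:36 = 9 h 26 min; less 45 min break → 8 h 41 min
Sat: 05:58–16:46 = 10 h 48 min; less 45 min break → 10 h 3 min
Sun: 06:37–14:35 = 7 h 58 min; less 45 min break → 7 h 13 min
Total worked: 53 h 1 min = 53.02 h.
Threshold 44 h → overtime 9 h 1 min, regular 44 h 0 min.

Regular 44.00 hours, overtime 9.02 hours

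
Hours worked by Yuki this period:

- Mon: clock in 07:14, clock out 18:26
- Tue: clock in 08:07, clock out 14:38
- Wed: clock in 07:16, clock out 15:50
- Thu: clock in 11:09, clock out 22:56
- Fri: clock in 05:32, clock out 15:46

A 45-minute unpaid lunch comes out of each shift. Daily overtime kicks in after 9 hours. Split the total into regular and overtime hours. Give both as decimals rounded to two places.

Mon: 07:14–18:26 = 11 h 12 min; less 45 min break → 10 h 27 min
Tue: 08:07–14:38 = 6 h 31 min; less 45 min break → 5 h 46 min
Wed: 07:16–15:50 = 8 h 34 min; less 45 min break → 7 h 49 min
Thu: 11:09–22:56 = 11 h 47 min; less 45 min break → 11 h 2 min
Fri: 05:32–15:46 = 10 h 14 min; less 45 min break → 9 h 29 min
Mon reg 9 h 0 min / OT 1 h 27 min; Tue reg 5 h 46 min / OT 0 h 0 min; Wed reg 7 h 49 min / OT 0 h 0 min; Thu reg 9 h 0 min / OT 2 h 2 min; Fri reg 9 h 0 min / OT 0 h 29 min.
Totals: regular 40 h 35 min, overtime 3 h 58 min.

Regular 40.58 hours, overtime 3.97 hours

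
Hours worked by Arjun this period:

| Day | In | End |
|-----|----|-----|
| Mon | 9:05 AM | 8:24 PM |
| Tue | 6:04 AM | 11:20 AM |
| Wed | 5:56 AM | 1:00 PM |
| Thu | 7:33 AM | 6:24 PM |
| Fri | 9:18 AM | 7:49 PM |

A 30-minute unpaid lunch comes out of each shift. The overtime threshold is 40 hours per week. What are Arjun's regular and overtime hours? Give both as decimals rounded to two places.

Mon: 9:05 AM–8:24 PM = 11 h 19 min; less 30 min break → 10 h 49 min
Tue: 6:04 AM–11:20 AM = 5 h 16 min; less 30 min break → 4 h 46 min
Wed: 5:56 AM–1:00 PM = 7 h 4 min; less 30 min break → 6 h 34 min
Thu: 7:33 AM–6:24 PM = 10 h 51 min; less 30 min break → 10 h 21 min
Fri: 9:18 AM–7:49 PM = 10 h 31 min; less 30 min break → 10 h 1 min
Total worked: 42 h 31 min = 42.52 h.
Threshold 40 h → overtime 2 h 31 min, regular 40 h 0 min.

Regular 40.00 hours, overtime 2.52 hours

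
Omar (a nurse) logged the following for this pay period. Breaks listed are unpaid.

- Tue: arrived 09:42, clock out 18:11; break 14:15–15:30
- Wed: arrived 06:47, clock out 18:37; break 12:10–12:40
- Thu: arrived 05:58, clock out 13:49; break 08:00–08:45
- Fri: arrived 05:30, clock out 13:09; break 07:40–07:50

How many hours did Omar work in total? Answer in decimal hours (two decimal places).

33.15 hours

Tue: 09:42–18:11 = 8 h 29 min; less 75 min break → 7 h 14 min
Wed: 06:47–18:37 = 11 h 50 min; less 30 min break → 11 h 20 min
Thu: 05:58–13:49 = 7 h 51 min; less 45 min break → 7 h 6 min
Fri: 05:30–13:09 = 7 h 39 min; less 10 min break → 7 h 29 min
Total: 7 h 14 min + 11 h 20 min + 7 h 6 min + 7 h 29 min = 33 h 9 min.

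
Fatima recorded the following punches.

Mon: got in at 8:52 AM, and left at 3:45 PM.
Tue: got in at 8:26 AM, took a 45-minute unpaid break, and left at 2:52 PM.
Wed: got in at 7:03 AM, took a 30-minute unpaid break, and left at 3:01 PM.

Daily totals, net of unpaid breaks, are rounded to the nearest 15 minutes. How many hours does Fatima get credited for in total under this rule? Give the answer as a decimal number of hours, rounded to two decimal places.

20.25 hours

Mon: 8:52 AM–3:45 PM = 6 h 53 min → rounds to 7 h 0 min
Tue: 8:26 AM–2:52 PM = 6 h 26 min − 45 min = 5 h 41 min → rounds to 5 h 45 min
Wed: 7:03 AM–3:01 PM = 7 h 58 min − 30 min = 7 h 28 min → rounds to 7 h 30 min
Total credited: 20 h 15 min.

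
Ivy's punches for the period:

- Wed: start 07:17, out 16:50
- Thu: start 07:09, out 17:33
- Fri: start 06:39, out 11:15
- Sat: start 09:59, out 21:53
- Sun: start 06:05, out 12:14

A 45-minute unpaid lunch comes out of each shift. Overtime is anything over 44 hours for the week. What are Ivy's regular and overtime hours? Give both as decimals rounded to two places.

Wed: 07:17–16:50 = 9 h 33 min; less 45 min break → 8 h 48 min
Thu: 07:09–17:33 = 10 h 24 min; less 45 min break → 9 h 39 min
Fri: 06:39–11:15 = 4 h 36 min; less 45 min break → 3 h 51 min
Sat: 09:59–21:53 = 11 h 54 min; less 45 min break → 11 h 9 min
Sun: 06:05–12:14 = 6 h 9 min; less 45 min break → 5 h 24 min
Total worked: 38 h 51 min = 38.85 h.
Threshold 44 h → overtime 0 h 0 min, regular 38 h 51 min.

Regular 38.85 hours, overtime 0.00 hours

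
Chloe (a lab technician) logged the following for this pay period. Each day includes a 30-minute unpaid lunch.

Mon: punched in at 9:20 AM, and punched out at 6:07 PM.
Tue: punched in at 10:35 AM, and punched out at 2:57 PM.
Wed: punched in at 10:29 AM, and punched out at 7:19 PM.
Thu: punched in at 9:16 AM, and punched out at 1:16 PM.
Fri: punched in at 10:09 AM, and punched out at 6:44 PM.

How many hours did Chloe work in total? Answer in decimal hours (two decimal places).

32.07 hours

Mon: 9:20 AM–6:07 PM = 8 h 47 min; less 30 min break → 8 h 17 min
Tue: 10:35 AM–2:57 PM = 4 h 22 min; less 30 min break → 3 h 52 min
Wed: 10:29 AM–7:19 PM = 8 h 50 min; less 30 min break → 8 h 20 min
Thu: 9:16 AM–1:16 PM = 4 h 0 min; less 30 min break → 3 h 30 min
Fri: 10:09 AM–6:44 PM = 8 h 35 min; less 30 min break → 8 h 5 min
Total: 8 h 17 min + 3 h 52 min + 8 h 20 min + 3 h 30 min + 8 h 5 min = 32 h 4 min.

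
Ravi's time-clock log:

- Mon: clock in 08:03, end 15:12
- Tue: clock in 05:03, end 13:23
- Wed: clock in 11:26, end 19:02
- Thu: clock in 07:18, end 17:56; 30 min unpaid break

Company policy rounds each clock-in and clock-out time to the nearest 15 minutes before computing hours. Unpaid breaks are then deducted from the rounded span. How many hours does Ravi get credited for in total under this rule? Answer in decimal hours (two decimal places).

Mon: in 08:03→08:00, out 15:12→15:15; 7 h 15 min
Tue: in 05:03→05:00, out 13:23→13:30; 8 h 30 min
Wed: in 11:26→11:30, out 19:02→19:00; 7 h 30 min
Thu: in 07:18→07:15, out 17:56→18:00; 10 h 45 min − 30 min = 10 h 15 min
Total credited: 33 h 30 min.

33.50 hours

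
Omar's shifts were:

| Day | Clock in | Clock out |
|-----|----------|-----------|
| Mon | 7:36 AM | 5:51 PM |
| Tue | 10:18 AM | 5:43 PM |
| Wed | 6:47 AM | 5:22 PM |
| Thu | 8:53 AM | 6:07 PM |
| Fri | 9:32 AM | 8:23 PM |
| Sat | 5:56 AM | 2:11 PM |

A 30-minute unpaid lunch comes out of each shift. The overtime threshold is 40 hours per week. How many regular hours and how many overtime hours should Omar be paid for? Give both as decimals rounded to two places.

Regular 40.00 hours, overtime 13.58 hours

Mon: 7:36 AM–5:51 PM = 10 h 15 min; less 30 min break → 9 h 45 min
Tue: 10:18 AM–5:43 PM = 7 h 25 min; less 30 min break → 6 h 55 min
Wed: 6:47 AM–5:22 PM = 10 h 35 min; less 30 min break → 10 h 5 min
Thu: 8:53 AM–6:07 PM = 9 h 14 min; less 30 min break → 8 h 44 min
Fri: 9:32 AM–8:23 PM = 10 h 51 min; less 30 min break → 10 h 21 min
Sat: 5:56 AM–2:11 PM = 8 h 15 min; less 30 min break → 7 h 45 min
Total worked: 53 h 35 min = 53.58 h.
Threshold 40 h → overtime 13 h 35 min, regular 40 h 0 min.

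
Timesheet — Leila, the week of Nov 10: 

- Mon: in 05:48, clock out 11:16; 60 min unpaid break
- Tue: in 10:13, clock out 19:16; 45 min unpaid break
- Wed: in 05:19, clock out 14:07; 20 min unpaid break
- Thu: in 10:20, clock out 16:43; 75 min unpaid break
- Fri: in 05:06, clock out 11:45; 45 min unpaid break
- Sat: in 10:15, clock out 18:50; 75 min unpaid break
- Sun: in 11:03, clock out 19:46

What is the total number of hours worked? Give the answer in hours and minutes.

Mon: 05:48–11:16 = 5 h 28 min; less 60 min break → 4 h 28 min
Tue: 10:13–19:16 = 9 h 3 min; less 45 min break → 8 h 18 min
Wed: 05:19–14:07 = 8 h 48 min; less 20 min break → 8 h 28 min
Thu: 10:20–16:43 = 6 h 23 min; less 75 min break → 5 h 8 min
Fri: 05:06–11:45 = 6 h 39 min; less 45 min break → 5 h 54 min
Sat: 10:15–18:50 = 8 h 35 min; less 75 min break → 7 h 20 min
Sun: 11:03–19:46 = 8 h 43 min
Total: 4 h 28 min + 8 h 18 min + 8 h 28 min + 5 h 8 min + 5 h 54 min + 7 h 20 min + 8 h 43 min = 48 h 19 min.

48 h 19 min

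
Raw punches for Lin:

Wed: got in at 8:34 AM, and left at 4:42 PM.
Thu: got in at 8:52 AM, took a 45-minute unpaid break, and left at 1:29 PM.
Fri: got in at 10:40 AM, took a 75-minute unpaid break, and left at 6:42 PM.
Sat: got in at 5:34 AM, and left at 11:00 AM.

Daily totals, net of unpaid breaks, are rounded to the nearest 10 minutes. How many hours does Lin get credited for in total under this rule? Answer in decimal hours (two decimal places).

Wed: 8:34 AM–4:42 PM = 8 h 8 min → rounds to 8 h 10 min
Thu: 8:52 AM–1:29 PM = 4 h 37 min − 45 min = 3 h 52 min → rounds to 3 h 50 min
Fri: 10:40 AM–6:42 PM = 8 h 2 min − 75 min = 6 h 47 min → rounds to 6 h 50 min
Sat: 5:34 AM–11:00 AM = 5 h 26 min → rounds to 5 h 30 min
Total credited: 24 h 20 min.

24.33 hours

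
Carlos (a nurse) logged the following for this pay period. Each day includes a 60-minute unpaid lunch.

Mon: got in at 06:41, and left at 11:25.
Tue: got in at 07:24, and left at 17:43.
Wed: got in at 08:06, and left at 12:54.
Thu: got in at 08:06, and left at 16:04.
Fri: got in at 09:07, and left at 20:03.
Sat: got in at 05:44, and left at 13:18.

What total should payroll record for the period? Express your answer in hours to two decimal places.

Mon: 06:41–11:25 = 4 h 44 min; less 60 min break → 3 h 44 min
Tue: 07:24–17:43 = 10 h 19 min; less 60 min break → 9 h 19 min
Wed: 08:06–12:54 = 4 h 48 min; less 60 min break → 3 h 48 min
Thu: 08:06–16:04 = 7 h 58 min; less 60 min break → 6 h 58 min
Fri: 09:07–20:03 = 10 h 56 min; less 60 min break → 9 h 56 min
Sat: 05:44–13:18 = 7 h 34 min; less 60 min break → 6 h 34 min
Total: 3 h 44 min + 9 h 19 min + 3 h 48 min + 6 h 58 min + 9 h 56 min + 6 h 34 min = 40 h 19 min.

40.32 hours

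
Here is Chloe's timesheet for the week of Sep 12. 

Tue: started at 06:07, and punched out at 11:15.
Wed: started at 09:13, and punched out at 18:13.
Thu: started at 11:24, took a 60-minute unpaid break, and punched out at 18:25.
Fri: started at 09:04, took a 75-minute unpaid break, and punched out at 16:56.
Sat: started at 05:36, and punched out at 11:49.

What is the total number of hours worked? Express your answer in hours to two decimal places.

Tue: 06:07–11:15 = 5 h 8 min
Wed: 09:13–18:13 = 9 h 0 min
Thu: 11:24–18:25 = 7 h 1 min; less 60 min break → 6 h 1 min
Fri: 09:04–16:56 = 7 h 52 min; less 75 min break → 6 h 37 min
Sat: 05:36–11:49 = 6 h 13 min
Total: 5 h 8 min + 9 h 0 min + 6 h 1 min + 6 h 37 min + 6 h 13 min = 32 h 59 min.

32.98 hours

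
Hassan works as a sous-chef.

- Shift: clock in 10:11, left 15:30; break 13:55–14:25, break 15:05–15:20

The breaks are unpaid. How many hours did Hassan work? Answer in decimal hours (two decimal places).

4.57 hours

Shift: 10:11–15:30 = 5 h 19 min; less 45 min break → 4 h 34 min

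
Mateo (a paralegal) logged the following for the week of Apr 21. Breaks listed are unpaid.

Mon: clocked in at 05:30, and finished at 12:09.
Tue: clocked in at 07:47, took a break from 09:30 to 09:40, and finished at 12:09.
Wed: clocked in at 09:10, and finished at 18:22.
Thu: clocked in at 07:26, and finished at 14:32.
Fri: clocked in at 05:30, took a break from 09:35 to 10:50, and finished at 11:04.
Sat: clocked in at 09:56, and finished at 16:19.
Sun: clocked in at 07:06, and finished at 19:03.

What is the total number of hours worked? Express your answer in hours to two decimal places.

49.80 hours

Mon: 05:30–12:09 = 6 h 39 min
Tue: 07:47–12:09 = 4 h 22 min; less 10 min break → 4 h 12 min
Wed: 09:10–18:22 = 9 h 12 min
Thu: 07:26–14:32 = 7 h 6 min
Fri: 05:30–11:04 = 5 h 34 min; less 75 min break → 4 h 19 min
Sat: 09:56–16:19 = 6 h 23 min
Sun: 07:06–19:03 = 11 h 57 min
Total: 6 h 39 min + 4 h 12 min + 9 h 12 min + 7 h 6 min + 4 h 19 min + 6 h 23 min + 11 h 57 min = 49 h 48 min.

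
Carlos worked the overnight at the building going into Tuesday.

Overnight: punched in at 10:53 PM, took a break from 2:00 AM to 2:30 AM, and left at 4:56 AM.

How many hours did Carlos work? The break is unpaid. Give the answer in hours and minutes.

Overnight: 10:53 PM → midnight = 1 h 7 min; midnight → 4:56 AM = 4 h 56 min; span 6 h 3 min; less 30 min break → 5 h 33 min

5 h 33 min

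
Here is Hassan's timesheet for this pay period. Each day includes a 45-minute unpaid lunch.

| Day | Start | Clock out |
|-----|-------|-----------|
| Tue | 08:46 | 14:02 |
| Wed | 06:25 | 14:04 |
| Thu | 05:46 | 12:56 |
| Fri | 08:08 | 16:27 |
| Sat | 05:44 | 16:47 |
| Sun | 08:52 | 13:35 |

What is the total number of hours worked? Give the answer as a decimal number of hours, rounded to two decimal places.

39.67 hours

Tue: 08:46–14:02 = 5 h 16 min; less 45 min break → 4 h 31 min
Wed: 06:25–14:04 = 7 h 39 min; less 45 min break → 6 h 54 min
Thu: 05:46–12:56 = 7 h 10 min; less 45 min break → 6 h 25 min
Fri: 08:08–16:27 = 8 h 19 min; less 45 min break → 7 h 34 min
Sat: 05:44–16:47 = 11 h 3 min; less 45 min break → 10 h 18 min
Sun: 08:52–13:35 = 4 h 43 min; less 45 min break → 3 h 58 min
Total: 4 h 31 min + 6 h 54 min + 6 h 25 min + 7 h 34 min + 10 h 18 min + 3 h 58 min = 39 h 40 min.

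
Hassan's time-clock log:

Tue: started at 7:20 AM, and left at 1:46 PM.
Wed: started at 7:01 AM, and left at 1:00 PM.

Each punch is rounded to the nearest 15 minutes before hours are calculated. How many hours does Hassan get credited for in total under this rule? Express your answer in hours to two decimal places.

12.50 hours

Tue: in 7:20 AM→7:15 AM, out 1:46 PM→1:45 PM; 6 h 30 min
Wed: in 7:01 AM→7:00 AM, out 1:00 PM→1:00 PM; 6 h 0 min
Total credited: 12 h 30 min.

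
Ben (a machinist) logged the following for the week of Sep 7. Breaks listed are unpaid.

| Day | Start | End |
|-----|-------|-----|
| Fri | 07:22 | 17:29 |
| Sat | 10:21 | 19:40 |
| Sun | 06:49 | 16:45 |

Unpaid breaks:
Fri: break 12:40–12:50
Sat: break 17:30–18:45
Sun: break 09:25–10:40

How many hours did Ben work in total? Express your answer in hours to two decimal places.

26.70 hours

Fri: 07:22–17:29 = 10 h 7 min; less 10 min break → 9 h 57 min
Sat: 10:21–19:40 = 9 h 19 min; less 75 min break → 8 h 4 min
Sun: 06:49–16:45 = 9 h 56 min; less 75 min break → 8 h 41 min
Total: 9 h 57 min + 8 h 4 min + 8 h 41 min = 26 h 42 min.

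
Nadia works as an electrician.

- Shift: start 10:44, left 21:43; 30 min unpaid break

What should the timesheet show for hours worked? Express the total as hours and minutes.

10 h 29 min

Shift: 10:44–21:43 = 10 h 59 min; less 30 min break → 10 h 29 min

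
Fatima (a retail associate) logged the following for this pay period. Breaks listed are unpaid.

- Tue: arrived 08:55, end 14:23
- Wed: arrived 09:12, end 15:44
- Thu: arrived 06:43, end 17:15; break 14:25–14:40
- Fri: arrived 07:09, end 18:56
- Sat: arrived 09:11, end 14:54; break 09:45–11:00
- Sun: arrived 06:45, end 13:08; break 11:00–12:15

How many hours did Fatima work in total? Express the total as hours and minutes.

Tue: 08:55–14:23 = 5 h 28 min
Wed: 09:12–15:44 = 6 h 32 min
Thu: 06:43–17:15 = 10 h 32 min; less 15 min break → 10 h 17 min
Fri: 07:09–18:56 = 11 h 47 min
Sat: 09:11–14:54 = 5 h 43 min; less 75 min break → 4 h 28 min
Sun: 06:45–13:08 = 6 h 23 min; less 75 min break → 5 h 8 min
Total: 5 h 28 min + 6 h 32 min + 10 h 17 min + 11 h 47 min + 4 h 28 min + 5 h 8 min = 43 h 40 min.

43 h 40 min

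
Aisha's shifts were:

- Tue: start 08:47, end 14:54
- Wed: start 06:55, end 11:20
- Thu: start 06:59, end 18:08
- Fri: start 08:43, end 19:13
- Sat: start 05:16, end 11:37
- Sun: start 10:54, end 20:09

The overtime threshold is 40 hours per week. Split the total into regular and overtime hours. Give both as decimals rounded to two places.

Regular 40.00 hours, overtime 7.78 hours

Tue: 08:47–14:54 = 6 h 7 min
Wed: 06:55–11:20 = 4 h 25 min
Thu: 06:59–18:08 = 11 h 9 min
Fri: 08:43–19:13 = 10 h 30 min
Sat: 05:16–11:37 = 6 h 21 min
Sun: 10:54–20:09 = 9 h 15 min
Total worked: 47 h 47 min = 47.78 h.
Threshold 40 h → overtime 7 h 47 min, regular 40 h 0 min.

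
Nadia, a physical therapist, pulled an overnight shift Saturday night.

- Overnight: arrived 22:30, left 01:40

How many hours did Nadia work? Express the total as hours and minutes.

Overnight: 22:30 → midnight = 1 h 30 min; midnight → 01:40 = 1 h 40 min; span 3 h 10 min

3 h 10 min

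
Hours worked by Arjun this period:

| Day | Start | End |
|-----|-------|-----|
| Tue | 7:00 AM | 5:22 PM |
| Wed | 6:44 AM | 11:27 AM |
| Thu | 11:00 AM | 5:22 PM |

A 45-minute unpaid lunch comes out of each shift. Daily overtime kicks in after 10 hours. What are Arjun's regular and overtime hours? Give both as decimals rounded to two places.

Regular 19.20 hours, overtime 0.00 hours

Tue: 7:00 AM–5:22 PM = 10 h 22 min; less 45 min break → 9 h 37 min
Wed: 6:44 AM–11:27 AM = 4 h 43 min; less 45 min break → 3 h 58 min
Thu: 11:00 AM–5:22 PM = 6 h 22 min; less 45 min break → 5 h 37 min
Tue reg 9 h 37 min / OT 0 h 0 min; Wed reg 3 h 58 min / OT 0 h 0 min; Thu reg 5 h 37 min / OT 0 h 0 min.
Totals: regular 19 h 12 min, overtime 0 h 0 min.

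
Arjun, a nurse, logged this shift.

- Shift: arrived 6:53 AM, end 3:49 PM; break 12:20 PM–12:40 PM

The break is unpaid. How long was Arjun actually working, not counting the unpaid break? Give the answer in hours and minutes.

Shift: 6:53 AM–3:49 PM = 8 h 56 min; less 20 min break → 8 h 36 min

8 h 36 min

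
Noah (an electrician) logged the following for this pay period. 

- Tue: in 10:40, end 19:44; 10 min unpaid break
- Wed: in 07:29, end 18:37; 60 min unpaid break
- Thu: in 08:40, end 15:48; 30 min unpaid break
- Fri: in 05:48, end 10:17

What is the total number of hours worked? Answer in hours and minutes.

30 h 9 min

Tue: 10:40–19:44 = 9 h 4 min; less 10 min break → 8 h 54 min
Wed: 07:29–18:37 = 11 h 8 min; less 60 min break → 10 h 8 min
Thu: 08:40–15:48 = 7 h 8 min; less 30 min break → 6 h 38 min
Fri: 05:48–10:17 = 4 h 29 min
Total: 8 h 54 min + 10 h 8 min + 6 h 38 min + 4 h 29 min = 30 h 9 min.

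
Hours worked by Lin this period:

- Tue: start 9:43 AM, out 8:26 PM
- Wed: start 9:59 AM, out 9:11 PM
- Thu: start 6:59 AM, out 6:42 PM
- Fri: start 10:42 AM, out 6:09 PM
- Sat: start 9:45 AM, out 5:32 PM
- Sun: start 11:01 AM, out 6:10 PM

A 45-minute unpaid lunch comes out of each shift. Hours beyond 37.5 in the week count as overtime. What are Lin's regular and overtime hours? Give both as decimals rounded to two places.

Regular 37.50 hours, overtime 14.02 hours

Tue: 9:43 AM–8:26 PM = 10 h 43 min; less 45 min break → 9 h 58 min
Wed: 9:59 AM–9:11 PM = 11 h 12 min; less 45 min break → 10 h 27 min
Thu: 6:59 AM–6:42 PM = 11 h 43 min; less 45 min break → 10 h 58 min
Fri: 10:42 AM–6:09 PM = 7 h 27 min; less 45 min break → 6 h 42 min
Sat: 9:45 AM–5:32 PM = 7 h 47 min; less 45 min break → 7 h 2 min
Sun: 11:01 AM–6:10 PM = 7 h 9 min; less 45 min break → 6 h 24 min
Total worked: 51 h 31 min = 51.52 h.
Threshold 37.5 h → overtime 14 h 1 min, regular 37 h 30 min.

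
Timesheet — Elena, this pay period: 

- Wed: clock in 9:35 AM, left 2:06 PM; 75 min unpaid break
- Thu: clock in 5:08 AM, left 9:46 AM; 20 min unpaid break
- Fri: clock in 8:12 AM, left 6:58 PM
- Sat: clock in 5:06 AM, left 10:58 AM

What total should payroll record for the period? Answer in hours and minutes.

24 h 12 min

Wed: 9:35 AM–2:06 PM = 4 h 31 min; less 75 min break → 3 h 16 min
Thu: 5:08 AM–9:46 AM = 4 h 38 min; less 20 min break → 4 h 18 min
Fri: 8:12 AM–6:58 PM = 10 h 46 min
Sat: 5:06 AM–10:58 AM = 5 h 52 min
Total: 3 h 16 min + 4 h 18 min + 10 h 46 min + 5 h 52 min = 24 h 12 min.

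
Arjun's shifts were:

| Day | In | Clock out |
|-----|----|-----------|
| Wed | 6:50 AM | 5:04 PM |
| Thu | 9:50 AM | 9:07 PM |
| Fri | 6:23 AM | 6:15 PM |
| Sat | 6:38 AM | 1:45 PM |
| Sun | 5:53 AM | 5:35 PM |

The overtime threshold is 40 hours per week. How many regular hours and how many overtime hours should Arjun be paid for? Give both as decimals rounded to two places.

Wed: 6:50 AM–5:04 PM = 10 h 14 min
Thu: 9:50 AM–9:07 PM = 11 h 17 min
Fri: 6:23 AM–6:15 PM = 11 h 52 min
Sat: 6:38 AM–1:45 PM = 7 h 7 min
Sun: 5:53 AM–5:35 PM = 11 h 42 min
Total worked: 52 h 12 min = 52.20 h.
Threshold 40 h → overtime 12 h 12 min, regular 40 h 0 min.

Regular 40.00 hours, overtime 12.20 hours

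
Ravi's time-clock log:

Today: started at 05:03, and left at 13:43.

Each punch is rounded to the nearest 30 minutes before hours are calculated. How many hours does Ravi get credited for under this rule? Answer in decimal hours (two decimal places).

Today: in 05:03→05:00, out 13:43→13:30; 8 h 30 min

8.50 hours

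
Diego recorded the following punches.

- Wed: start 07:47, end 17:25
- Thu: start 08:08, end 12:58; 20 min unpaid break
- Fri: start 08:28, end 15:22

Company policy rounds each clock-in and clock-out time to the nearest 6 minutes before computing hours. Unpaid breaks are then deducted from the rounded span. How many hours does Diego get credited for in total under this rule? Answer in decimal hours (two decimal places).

21.07 hours

Wed: in 07:47→07:48, out 17:25→17:24; 9 h 36 min
Thu: in 08:08→08:06, out 12:58→13:00; 4 h 54 min − 20 min = 4 h 34 min
Fri: in 08:28→08:30, out 15:22→15:24; 6 h 54 min
Total credited: 21 h 4 min.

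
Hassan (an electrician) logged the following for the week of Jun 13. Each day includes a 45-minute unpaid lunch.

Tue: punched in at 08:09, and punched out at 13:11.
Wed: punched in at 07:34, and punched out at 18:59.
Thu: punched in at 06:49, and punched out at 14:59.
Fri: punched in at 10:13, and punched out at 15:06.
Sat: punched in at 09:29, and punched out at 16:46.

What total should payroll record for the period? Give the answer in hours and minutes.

33 h 2 min

Tue: 08:09–13:11 = 5 h 2 min; less 45 min break → 4 h 17 min
Wed: 07:34–18:59 = 11 h 25 min; less 45 min break → 10 h 40 min
Thu: 06:49–14:59 = 8 h 10 min; less 45 min break → 7 h 25 min
Fri: 10:13–15:06 = 4 h 53 min; less 45 min break → 4 h 8 min
Sat: 09:29–16:46 = 7 h 17 min; less 45 min break → 6 h 32 min
Total: 4 h 17 min + 10 h 40 min + 7 h 25 min + 4 h 8 min + 6 h 32 min = 33 h 2 min.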